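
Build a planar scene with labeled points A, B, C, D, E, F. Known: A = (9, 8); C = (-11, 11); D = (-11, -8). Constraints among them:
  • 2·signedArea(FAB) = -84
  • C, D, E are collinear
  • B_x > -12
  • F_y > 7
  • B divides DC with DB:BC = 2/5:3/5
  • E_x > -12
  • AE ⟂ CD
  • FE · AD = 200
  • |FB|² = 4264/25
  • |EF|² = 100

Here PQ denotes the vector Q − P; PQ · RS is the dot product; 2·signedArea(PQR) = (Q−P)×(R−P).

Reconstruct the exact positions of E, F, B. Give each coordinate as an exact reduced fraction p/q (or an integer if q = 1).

1. E_x = -11  [C, D, E are collinear ∩ AE ⟂ CD]
2. E_y = 8  [C, D, E are collinear ∩ AE ⟂ CD]
   → E = (-11, 8)
3. B_x = -11  [B divides DC with DB:BC = 2/5:3/5]
4. B_y = -2/5  [B divides DC with DB:BC = 2/5:3/5]
   → B = (-11, -2/5)
5. F_x = -1  [2·signedArea(FAB) = -84 ∩ FE · AD = 200]
6. F_y = 8  [2·signedArea(FAB) = -84 ∩ FE · AD = 200]
   → F = (-1, 8)

B = (-11, -2/5)
E = (-11, 8)
F = (-1, 8)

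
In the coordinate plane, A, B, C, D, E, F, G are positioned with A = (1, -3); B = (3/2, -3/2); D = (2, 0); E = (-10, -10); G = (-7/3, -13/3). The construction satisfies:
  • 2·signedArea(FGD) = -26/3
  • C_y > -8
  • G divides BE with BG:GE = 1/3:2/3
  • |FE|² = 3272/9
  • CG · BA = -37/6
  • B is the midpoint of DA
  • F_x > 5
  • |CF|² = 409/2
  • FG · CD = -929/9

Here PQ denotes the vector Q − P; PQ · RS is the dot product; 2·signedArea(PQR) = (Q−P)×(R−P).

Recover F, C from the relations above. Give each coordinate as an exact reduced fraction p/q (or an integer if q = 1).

1. F_x = 16/3  [line -13/3·x + 13/3·y + 52/3 = 0 ∩ |FE|² = 3272/9]
2. F_y = 4/3  [line -13/3·x + 13/3·y + 52/3 = 0 ∩ |FE|² = 3272/9]
   → F = (16/3, 4/3)
3. C_x = -37/6  [CG · BA = -37/6 ∩ FG · CD = -929/9]
4. C_y = -43/6  [CG · BA = -37/6 ∩ FG · CD = -929/9]
   → C = (-37/6, -43/6)

C = (-37/6, -43/6)
F = (16/3, 4/3)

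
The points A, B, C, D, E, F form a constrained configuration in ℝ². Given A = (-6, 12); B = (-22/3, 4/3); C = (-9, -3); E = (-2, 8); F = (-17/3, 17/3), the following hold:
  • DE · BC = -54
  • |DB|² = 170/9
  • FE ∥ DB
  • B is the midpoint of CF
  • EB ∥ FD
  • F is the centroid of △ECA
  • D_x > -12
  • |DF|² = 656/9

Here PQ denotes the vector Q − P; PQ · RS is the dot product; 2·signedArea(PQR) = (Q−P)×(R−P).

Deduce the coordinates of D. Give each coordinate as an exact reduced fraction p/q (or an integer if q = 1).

1. D_x = -11  [FE ∥ DB ∩ EB ∥ FD]
2. D_y = -1  [FE ∥ DB ∩ EB ∥ FD]
   → D = (-11, -1)

D = (-11, -1)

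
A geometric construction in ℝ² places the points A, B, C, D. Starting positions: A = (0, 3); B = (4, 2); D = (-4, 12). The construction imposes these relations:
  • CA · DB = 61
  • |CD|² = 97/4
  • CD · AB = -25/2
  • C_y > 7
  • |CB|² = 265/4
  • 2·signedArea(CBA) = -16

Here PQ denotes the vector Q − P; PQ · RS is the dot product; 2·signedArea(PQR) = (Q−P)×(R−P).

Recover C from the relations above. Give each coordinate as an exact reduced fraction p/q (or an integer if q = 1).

C = (-2, 15/2)

1. C_x = -2  [CA · DB = 61 ∩ CD · AB = -25/2]
2. C_y = 15/2  [CA · DB = 61 ∩ CD · AB = -25/2]
   → C = (-2, 15/2)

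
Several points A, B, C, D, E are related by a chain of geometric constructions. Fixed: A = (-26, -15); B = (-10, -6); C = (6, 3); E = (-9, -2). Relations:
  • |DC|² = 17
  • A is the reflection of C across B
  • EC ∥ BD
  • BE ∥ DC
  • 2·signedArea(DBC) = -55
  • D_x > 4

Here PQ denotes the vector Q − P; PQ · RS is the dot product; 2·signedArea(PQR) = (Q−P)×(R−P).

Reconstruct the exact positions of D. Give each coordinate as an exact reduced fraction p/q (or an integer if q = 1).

D = (5, -1)

1. D_x = 5  [BE ∥ DC ∩ EC ∥ BD]
2. D_y = -1  [BE ∥ DC ∩ EC ∥ BD]
   → D = (5, -1)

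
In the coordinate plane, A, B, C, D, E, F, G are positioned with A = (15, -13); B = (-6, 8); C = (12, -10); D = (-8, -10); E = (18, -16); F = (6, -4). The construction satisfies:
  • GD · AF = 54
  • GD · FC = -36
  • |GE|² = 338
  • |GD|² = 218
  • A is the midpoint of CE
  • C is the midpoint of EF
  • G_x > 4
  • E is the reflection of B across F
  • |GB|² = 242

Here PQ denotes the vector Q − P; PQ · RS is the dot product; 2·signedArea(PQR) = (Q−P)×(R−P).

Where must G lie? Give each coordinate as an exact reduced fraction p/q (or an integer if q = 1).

1. G_x = 5  [line -6·x + 6·y + 48 = 0 ∩ |GB|² = 242]
2. G_y = -3  [line -6·x + 6·y + 48 = 0 ∩ |GB|² = 242]
   → G = (5, -3)

G = (5, -3)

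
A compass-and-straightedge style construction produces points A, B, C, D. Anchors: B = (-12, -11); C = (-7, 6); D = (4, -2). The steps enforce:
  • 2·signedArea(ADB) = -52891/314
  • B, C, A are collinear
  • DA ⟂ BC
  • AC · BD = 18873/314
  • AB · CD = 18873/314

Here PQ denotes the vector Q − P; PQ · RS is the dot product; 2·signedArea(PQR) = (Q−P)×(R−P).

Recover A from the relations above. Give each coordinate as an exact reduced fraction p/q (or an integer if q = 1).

1. A_x = -2603/314  [B, C, A are collinear ∩ DA ⟂ BC]
2. A_y = 507/314  [B, C, A are collinear ∩ DA ⟂ BC]
   → A = (-2603/314, 507/314)

A = (-2603/314, 507/314)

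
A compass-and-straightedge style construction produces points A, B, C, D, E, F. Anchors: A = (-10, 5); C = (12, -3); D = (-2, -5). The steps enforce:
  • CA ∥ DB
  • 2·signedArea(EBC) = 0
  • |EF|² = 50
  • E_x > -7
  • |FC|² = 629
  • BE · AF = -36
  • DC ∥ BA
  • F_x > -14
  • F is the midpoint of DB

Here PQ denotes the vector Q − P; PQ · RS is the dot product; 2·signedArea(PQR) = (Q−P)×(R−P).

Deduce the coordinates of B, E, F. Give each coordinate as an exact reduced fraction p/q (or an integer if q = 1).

1. B_x = -24  [DC ∥ BA ∩ CA ∥ DB]
2. B_y = 3  [DC ∥ BA ∩ CA ∥ DB]
   → B = (-24, 3)
3. F_x = -13  [F is the midpoint of DB]
4. F_y = -1  [F is the midpoint of DB]
   → F = (-13, -1)
5. E_x = -6  [2·signedArea(EBC) = 0 ∩ BE · AF = -36]
6. E_y = 0  [2·signedArea(EBC) = 0 ∩ BE · AF = -36]
   → E = (-6, 0)

B = (-24, 3)
E = (-6, 0)
F = (-13, -1)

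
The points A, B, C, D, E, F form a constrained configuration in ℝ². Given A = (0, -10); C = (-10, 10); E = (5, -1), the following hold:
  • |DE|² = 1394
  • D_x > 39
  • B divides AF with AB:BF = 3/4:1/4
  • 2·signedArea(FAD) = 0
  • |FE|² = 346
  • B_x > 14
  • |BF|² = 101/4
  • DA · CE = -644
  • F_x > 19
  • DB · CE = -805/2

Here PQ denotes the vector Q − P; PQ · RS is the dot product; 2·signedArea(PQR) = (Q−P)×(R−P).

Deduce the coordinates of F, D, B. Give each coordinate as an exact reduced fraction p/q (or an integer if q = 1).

B = (15, -23/2)
D = (40, -14)
F = (20, -12)

1. D_x = 40  [line -15·x + 11·y + 754 = 0 ∩ |DE|² = 1394]
2. D_y = -14  [line -15·x + 11·y + 754 = 0 ∩ |DE|² = 1394]
   → D = (40, -14)
3. F_x = 20  [line 4·x + 40·y + 400 = 0 ∩ |FE|² = 346]
4. F_y = -12  [line 4·x + 40·y + 400 = 0 ∩ |FE|² = 346]
   → F = (20, -12)
5. B_x = 15  [B divides AF with AB:BF = 3/4:1/4]
6. B_y = -23/2  [B divides AF with AB:BF = 3/4:1/4]
   → B = (15, -23/2)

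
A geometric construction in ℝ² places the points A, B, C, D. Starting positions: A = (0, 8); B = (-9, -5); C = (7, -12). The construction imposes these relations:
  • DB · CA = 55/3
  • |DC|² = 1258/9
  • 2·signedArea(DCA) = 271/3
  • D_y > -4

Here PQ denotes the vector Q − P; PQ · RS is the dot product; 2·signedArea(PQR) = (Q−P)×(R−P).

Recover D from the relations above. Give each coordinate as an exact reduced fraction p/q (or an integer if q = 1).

D = (-2/3, -3)

1. D_x = -2/3  [2·signedArea(DCA) = 271/3 ∩ DB · CA = 55/3]
2. D_y = -3  [2·signedArea(DCA) = 271/3 ∩ DB · CA = 55/3]
   → D = (-2/3, -3)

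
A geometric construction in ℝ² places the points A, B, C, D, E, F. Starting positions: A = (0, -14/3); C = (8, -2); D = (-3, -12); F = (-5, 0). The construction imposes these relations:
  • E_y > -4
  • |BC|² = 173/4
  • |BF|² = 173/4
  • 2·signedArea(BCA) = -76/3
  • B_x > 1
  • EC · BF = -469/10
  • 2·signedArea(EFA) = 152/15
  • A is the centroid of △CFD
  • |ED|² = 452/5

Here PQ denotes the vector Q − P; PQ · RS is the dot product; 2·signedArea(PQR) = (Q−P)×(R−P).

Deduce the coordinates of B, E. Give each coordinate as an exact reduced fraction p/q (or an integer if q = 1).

1. B_x = 3/2  [line 8/3·x + -8·y + -12 = 0 ∩ |BF|² = 173/4]
2. B_y = -1  [line 8/3·x + -8·y + -12 = 0 ∩ |BF|² = 173/4]
   → B = (3/2, -1)
3. E_x = 3/5  [2·signedArea(EFA) = 152/15 ∩ EC · BF = -469/10]
4. E_y = -16/5  [2·signedArea(EFA) = 152/15 ∩ EC · BF = -469/10]
   → E = (3/5, -16/5)

B = (3/2, -1)
E = (3/5, -16/5)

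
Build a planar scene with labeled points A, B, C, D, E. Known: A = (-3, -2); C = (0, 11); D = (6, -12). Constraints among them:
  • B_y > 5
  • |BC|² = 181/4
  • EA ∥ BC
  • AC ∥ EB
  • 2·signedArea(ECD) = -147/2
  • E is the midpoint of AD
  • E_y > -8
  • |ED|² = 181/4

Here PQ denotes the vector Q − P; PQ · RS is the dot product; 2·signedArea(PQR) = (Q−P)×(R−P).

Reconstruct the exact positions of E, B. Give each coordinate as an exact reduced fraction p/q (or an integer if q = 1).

1. E_x = 3/2  [E is the midpoint of AD]
2. E_y = -7  [E is the midpoint of AD]
   → E = (3/2, -7)
3. B_x = 9/2  [EA ∥ BC ∩ AC ∥ EB]
4. B_y = 6  [EA ∥ BC ∩ AC ∥ EB]
   → B = (9/2, 6)

B = (9/2, 6)
E = (3/2, -7)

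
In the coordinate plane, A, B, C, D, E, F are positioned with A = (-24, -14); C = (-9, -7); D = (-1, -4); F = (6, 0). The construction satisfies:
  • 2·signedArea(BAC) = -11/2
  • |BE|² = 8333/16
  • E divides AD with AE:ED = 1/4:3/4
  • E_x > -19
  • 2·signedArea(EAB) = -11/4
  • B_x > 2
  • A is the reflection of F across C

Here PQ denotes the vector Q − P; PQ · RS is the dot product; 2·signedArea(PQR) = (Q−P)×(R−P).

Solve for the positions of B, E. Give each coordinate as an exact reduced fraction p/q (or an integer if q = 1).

B = (5/2, -2)
E = (-73/4, -23/2)

1. E_x = -73/4  [E divides AD with AE:ED = 1/4:3/4]
2. E_y = -23/2  [E divides AD with AE:ED = 1/4:3/4]
   → E = (-73/4, -23/2)
3. B_x = 5/2  [2·signedArea(BAC) = -11/2 ∩ 2·signedArea(EAB) = -11/4]
4. B_y = -2  [2·signedArea(BAC) = -11/2 ∩ 2·signedArea(EAB) = -11/4]
   → B = (5/2, -2)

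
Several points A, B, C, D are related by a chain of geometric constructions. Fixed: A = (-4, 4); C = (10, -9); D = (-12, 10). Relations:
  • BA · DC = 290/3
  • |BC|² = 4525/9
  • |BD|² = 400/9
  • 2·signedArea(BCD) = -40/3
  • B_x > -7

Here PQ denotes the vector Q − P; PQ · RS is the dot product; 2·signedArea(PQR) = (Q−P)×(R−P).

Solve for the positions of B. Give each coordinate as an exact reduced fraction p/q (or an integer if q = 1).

1. B_x = -20/3  [2·signedArea(BCD) = -40/3 ∩ BA · DC = 290/3]
2. B_y = 6  [2·signedArea(BCD) = -40/3 ∩ BA · DC = 290/3]
   → B = (-20/3, 6)

B = (-20/3, 6)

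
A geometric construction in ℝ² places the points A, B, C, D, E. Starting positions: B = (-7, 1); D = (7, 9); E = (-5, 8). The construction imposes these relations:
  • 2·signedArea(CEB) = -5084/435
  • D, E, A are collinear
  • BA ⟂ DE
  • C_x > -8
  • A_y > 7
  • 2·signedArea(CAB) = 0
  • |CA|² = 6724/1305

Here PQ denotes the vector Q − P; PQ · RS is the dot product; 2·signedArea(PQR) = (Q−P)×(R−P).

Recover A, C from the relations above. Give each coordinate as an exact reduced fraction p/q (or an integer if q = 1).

1. A_x = -1097/145  [D, E, A are collinear ∩ BA ⟂ DE]
2. A_y = 1129/145  [D, E, A are collinear ∩ BA ⟂ DE]
   → A = (-1097/145, 1129/145)
3. C_x = -3209/435  [2·signedArea(CAB) = 0 ∩ 2·signedArea(CEB) = -5084/435]
4. C_y = 801/145  [2·signedArea(CAB) = 0 ∩ 2·signedArea(CEB) = -5084/435]
   → C = (-3209/435, 801/145)

A = (-1097/145, 1129/145)
C = (-3209/435, 801/145)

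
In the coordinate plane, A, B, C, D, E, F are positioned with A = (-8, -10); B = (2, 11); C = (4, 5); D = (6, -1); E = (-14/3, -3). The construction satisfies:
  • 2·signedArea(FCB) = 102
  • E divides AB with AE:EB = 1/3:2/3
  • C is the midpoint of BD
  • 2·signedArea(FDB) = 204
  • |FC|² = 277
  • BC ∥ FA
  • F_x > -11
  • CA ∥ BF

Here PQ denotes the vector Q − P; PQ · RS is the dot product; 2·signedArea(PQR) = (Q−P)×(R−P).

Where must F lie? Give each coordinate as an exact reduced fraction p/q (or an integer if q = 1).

F = (-10, -4)

1. F_x = -10  [BC ∥ FA ∩ CA ∥ BF]
2. F_y = -4  [BC ∥ FA ∩ CA ∥ BF]
   → F = (-10, -4)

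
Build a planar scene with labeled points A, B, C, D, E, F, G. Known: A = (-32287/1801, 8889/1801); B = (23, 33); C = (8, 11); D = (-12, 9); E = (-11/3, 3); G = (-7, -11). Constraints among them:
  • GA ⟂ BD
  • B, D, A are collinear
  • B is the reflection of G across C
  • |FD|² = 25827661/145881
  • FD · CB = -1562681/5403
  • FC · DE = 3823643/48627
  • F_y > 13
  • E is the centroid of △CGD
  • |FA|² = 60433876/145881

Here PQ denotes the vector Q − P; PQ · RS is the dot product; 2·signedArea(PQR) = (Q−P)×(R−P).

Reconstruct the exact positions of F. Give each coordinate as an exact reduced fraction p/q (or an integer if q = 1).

1. F_x = 7597/16209  [FD · CB = -1562681/5403 ∩ FC · DE = 3823643/48627]
2. F_y = 24575/1801  [FD · CB = -1562681/5403 ∩ FC · DE = 3823643/48627]
   → F = (7597/16209, 24575/1801)

F = (7597/16209, 24575/1801)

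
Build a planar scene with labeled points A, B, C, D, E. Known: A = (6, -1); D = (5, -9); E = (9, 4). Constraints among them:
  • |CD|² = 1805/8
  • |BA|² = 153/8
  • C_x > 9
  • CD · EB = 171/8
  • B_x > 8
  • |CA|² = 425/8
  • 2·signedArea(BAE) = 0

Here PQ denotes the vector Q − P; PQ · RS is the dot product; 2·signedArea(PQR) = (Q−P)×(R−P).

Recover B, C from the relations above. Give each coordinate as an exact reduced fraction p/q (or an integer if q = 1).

1. B_x = 33/4  [line -5·x + 3·y + 33 = 0 ∩ |BA|² = 153/8]
2. B_y = 11/4  [line -5·x + 3·y + 33 = 0 ∩ |BA|² = 153/8]
   → B = (33/4, 11/4)
3. C_x = 39/4  [line 3/4·x + 5/4·y + -111/8 = 0 ∩ |CA|² = 425/8]
4. C_y = 21/4  [line 3/4·x + 5/4·y + -111/8 = 0 ∩ |CA|² = 425/8]
   → C = (39/4, 21/4)

B = (33/4, 11/4)
C = (39/4, 21/4)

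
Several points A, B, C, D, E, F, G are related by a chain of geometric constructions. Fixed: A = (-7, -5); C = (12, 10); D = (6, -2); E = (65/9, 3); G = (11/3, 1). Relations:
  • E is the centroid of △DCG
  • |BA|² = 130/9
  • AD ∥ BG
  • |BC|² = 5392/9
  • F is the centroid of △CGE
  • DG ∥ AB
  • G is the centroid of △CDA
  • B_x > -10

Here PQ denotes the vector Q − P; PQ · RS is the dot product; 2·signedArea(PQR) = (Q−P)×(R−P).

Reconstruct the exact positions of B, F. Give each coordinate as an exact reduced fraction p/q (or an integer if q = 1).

1. B_x = -28/3  [AD ∥ BG ∩ DG ∥ AB]
2. B_y = -2  [AD ∥ BG ∩ DG ∥ AB]
   → B = (-28/3, -2)
3. F_x = 206/27  [F is the centroid of △CGE]
4. F_y = 14/3  [F is the centroid of △CGE]
   → F = (206/27, 14/3)

B = (-28/3, -2)
F = (206/27, 14/3)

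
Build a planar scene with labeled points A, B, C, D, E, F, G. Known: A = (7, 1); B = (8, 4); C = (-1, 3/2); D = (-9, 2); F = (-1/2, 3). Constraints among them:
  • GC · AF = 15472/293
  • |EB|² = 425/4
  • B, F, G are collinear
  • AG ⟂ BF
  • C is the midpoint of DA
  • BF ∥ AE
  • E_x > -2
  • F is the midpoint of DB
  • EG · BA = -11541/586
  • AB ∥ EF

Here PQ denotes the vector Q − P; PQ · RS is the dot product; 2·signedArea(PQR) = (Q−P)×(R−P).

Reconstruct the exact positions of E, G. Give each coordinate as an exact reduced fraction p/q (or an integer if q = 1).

E = (-3/2, 0)
G = (1953/293, 1126/293)

1. E_x = -3/2  [AB ∥ EF ∩ BF ∥ AE]
2. E_y = 0  [AB ∥ EF ∩ BF ∥ AE]
   → E = (-3/2, 0)
3. G_x = 1953/293  [B, F, G are collinear ∩ AG ⟂ BF]
4. G_y = 1126/293  [B, F, G are collinear ∩ AG ⟂ BF]
   → G = (1953/293, 1126/293)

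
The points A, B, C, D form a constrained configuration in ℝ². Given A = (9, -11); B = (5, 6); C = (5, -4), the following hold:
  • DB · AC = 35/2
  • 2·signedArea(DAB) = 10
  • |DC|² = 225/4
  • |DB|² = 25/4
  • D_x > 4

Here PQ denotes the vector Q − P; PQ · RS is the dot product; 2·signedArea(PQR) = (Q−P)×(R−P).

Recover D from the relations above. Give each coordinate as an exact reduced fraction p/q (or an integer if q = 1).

D = (5, 7/2)

1. D_x = 5  [DB · AC = 35/2 ∩ 2·signedArea(DAB) = 10]
2. D_y = 7/2  [DB · AC = 35/2 ∩ 2·signedArea(DAB) = 10]
   → D = (5, 7/2)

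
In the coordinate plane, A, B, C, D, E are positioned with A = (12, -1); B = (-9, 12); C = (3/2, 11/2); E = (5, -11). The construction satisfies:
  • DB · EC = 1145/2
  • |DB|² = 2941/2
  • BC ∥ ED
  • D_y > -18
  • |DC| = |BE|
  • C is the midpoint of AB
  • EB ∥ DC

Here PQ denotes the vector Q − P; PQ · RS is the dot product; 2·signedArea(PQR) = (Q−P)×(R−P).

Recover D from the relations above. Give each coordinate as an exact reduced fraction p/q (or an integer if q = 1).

1. D_x = 31/2  [EB ∥ DC ∩ BC ∥ ED]
2. D_y = -35/2  [EB ∥ DC ∩ BC ∥ ED]
   → D = (31/2, -35/2)

D = (31/2, -35/2)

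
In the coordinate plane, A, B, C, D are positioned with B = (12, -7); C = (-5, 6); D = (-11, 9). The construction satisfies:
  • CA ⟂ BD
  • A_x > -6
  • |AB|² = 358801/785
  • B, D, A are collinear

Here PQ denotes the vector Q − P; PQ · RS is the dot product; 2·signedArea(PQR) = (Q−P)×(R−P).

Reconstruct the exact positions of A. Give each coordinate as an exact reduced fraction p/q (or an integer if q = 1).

A = (-4357/785, 4089/785)

1. A_x = -4357/785  [B, D, A are collinear ∩ CA ⟂ BD]
2. A_y = 4089/785  [B, D, A are collinear ∩ CA ⟂ BD]
   → A = (-4357/785, 4089/785)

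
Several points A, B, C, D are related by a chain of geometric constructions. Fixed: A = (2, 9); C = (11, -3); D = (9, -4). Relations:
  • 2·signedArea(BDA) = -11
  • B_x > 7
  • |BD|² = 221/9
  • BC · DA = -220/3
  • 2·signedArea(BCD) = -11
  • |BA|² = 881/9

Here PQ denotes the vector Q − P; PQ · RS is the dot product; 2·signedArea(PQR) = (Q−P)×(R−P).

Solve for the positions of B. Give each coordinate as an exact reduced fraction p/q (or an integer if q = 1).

B = (22/3, 2/3)

1. B_x = 22/3  [BC · DA = -220/3 ∩ 2·signedArea(BCD) = -11]
2. B_y = 2/3  [BC · DA = -220/3 ∩ 2·signedArea(BCD) = -11]
   → B = (22/3, 2/3)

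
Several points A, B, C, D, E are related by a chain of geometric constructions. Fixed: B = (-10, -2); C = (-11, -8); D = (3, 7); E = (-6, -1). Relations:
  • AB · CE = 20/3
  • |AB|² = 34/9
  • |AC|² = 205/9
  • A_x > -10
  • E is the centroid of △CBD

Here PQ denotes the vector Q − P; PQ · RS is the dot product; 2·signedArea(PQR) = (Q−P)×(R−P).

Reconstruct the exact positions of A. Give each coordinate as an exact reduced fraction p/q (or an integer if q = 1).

1. A_x = -9  [line -5·x + -7·y + -212/3 = 0 ∩ |AB|² = 34/9]
2. A_y = -11/3  [line -5·x + -7·y + -212/3 = 0 ∩ |AB|² = 34/9]
   → A = (-9, -11/3)

A = (-9, -11/3)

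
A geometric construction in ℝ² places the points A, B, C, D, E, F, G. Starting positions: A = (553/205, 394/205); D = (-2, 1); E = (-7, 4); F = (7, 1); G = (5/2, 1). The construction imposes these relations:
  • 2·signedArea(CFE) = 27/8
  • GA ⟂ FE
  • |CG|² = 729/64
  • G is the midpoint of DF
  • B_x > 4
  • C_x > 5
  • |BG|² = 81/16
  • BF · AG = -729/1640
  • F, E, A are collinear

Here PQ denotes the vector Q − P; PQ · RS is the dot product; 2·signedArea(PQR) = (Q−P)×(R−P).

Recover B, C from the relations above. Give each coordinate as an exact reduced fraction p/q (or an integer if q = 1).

B = (19/4, 1)
C = (47/8, 1)

1. B_x = 19/4  [line 81/410·x + 189/205·y + -3051/1640 = 0 ∩ |BG|² = 81/16]
2. B_y = 1  [line 81/410·x + 189/205·y + -3051/1640 = 0 ∩ |BG|² = 81/16]
   → B = (19/4, 1)
3. C_x = 47/8  [line -3·x + -14·y + 253/8 = 0 ∩ |CG|² = 729/64]
4. C_y = 1  [line -3·x + -14·y + 253/8 = 0 ∩ |CG|² = 729/64]
   → C = (47/8, 1)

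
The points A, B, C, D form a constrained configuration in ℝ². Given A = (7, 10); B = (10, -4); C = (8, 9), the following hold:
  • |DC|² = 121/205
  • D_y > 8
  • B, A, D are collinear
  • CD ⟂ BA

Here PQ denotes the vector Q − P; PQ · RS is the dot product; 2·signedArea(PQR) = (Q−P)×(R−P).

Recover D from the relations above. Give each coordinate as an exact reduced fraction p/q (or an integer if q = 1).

1. D_x = 1486/205  [B, A, D are collinear ∩ CD ⟂ BA]
2. D_y = 1812/205  [B, A, D are collinear ∩ CD ⟂ BA]
   → D = (1486/205, 1812/205)

D = (1486/205, 1812/205)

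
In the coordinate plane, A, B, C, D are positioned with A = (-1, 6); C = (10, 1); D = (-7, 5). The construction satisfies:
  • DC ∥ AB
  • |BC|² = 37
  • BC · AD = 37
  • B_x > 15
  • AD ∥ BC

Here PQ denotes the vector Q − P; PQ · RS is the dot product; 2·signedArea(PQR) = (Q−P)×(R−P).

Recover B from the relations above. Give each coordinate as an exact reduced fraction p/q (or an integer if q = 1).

1. B_x = 16  [AD ∥ BC ∩ DC ∥ AB]
2. B_y = 2  [AD ∥ BC ∩ DC ∥ AB]
   → B = (16, 2)

B = (16, 2)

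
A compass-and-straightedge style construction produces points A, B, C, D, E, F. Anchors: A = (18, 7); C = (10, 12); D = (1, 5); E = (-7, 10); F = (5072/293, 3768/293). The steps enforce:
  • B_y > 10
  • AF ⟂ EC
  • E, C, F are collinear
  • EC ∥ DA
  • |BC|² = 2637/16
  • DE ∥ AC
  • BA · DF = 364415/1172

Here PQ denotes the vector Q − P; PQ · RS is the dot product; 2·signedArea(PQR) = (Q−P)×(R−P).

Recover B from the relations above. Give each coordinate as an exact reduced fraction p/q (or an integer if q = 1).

1. B_x = -11/4  [line -4779/293·x + -2303/293·y + 44157/1172 = 0 ∩ |BC|² = 2637/16]
2. B_y = 21/2  [line -4779/293·x + -2303/293·y + 44157/1172 = 0 ∩ |BC|² = 2637/16]
   → B = (-11/4, 21/2)

B = (-11/4, 21/2)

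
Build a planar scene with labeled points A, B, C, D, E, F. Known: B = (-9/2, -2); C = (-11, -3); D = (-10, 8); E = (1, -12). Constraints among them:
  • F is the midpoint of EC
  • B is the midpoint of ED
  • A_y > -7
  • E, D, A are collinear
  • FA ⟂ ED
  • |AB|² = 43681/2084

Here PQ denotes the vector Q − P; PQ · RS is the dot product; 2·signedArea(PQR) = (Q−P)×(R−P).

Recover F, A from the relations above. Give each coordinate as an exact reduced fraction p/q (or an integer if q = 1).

1. F_x = -5  [F is the midpoint of EC]
2. F_y = -15/2  [F is the midpoint of EC]
   → F = (-5, -15/2)
3. A_x = -1195/521  [E, D, A are collinear ∩ FA ⟂ ED]
4. A_y = -3132/521  [E, D, A are collinear ∩ FA ⟂ ED]
   → A = (-1195/521, -3132/521)

A = (-1195/521, -3132/521)
F = (-5, -15/2)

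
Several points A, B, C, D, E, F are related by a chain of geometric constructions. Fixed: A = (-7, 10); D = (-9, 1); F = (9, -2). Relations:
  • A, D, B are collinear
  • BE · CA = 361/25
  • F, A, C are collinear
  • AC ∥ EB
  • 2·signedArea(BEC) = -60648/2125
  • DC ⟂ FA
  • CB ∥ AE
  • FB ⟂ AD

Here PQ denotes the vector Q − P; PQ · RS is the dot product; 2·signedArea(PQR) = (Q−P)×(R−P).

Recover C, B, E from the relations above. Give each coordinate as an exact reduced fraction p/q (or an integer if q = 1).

1. C_x = -99/25  [F, A, C are collinear ∩ DC ⟂ FA]
2. C_y = 193/25  [F, A, C are collinear ∩ DC ⟂ FA]
   → C = (-99/25, 193/25)
3. B_x = -747/85  [A, D, B are collinear ∩ FB ⟂ AD]
4. B_y = 166/85  [A, D, B are collinear ∩ FB ⟂ AD]
   → B = (-747/85, 166/85)
5. E_x = -5027/425  [AC ∥ EB ∩ CB ∥ AE]
6. E_y = 1799/425  [AC ∥ EB ∩ CB ∥ AE]
   → E = (-5027/425, 1799/425)

B = (-747/85, 166/85)
C = (-99/25, 193/25)
E = (-5027/425, 1799/425)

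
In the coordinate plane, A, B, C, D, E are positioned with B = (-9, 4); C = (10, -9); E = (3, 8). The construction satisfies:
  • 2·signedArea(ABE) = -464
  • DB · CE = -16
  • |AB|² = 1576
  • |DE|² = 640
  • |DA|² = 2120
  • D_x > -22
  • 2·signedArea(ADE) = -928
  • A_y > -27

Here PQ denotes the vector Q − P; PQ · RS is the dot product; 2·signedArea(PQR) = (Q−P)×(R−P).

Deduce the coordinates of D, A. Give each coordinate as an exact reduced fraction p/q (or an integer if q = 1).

A = (17, -26)
D = (-21, 0)

1. A_x = 17  [line -4·x + 12·y + 380 = 0 ∩ |AB|² = 1576]
2. A_y = -26  [line -4·x + 12·y + 380 = 0 ∩ |AB|² = 1576]
   → A = (17, -26)
3. D_x = -21  [DB · CE = -16 ∩ 2·signedArea(ADE) = -928]
4. D_y = 0  [DB · CE = -16 ∩ 2·signedArea(ADE) = -928]
   → D = (-21, 0)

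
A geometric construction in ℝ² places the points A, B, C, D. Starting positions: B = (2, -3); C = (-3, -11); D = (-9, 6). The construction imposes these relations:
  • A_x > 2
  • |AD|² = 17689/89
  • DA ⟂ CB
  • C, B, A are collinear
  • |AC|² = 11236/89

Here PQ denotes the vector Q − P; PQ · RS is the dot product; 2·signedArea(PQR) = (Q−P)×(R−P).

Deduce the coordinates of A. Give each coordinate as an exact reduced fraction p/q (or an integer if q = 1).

A = (263/89, -131/89)

1. A_x = 263/89  [C, B, A are collinear ∩ DA ⟂ CB]
2. A_y = -131/89  [C, B, A are collinear ∩ DA ⟂ CB]
   → A = (263/89, -131/89)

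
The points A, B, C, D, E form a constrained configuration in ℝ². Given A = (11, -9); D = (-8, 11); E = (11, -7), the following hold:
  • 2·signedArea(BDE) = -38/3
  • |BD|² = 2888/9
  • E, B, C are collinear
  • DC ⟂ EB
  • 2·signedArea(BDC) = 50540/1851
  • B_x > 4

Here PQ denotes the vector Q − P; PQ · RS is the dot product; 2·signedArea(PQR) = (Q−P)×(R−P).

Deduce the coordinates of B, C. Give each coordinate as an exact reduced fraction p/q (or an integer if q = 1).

B = (14/3, -5/3)
C = (-5544/617, 6065/617)

1. B_x = 14/3  [line 18·x + 19·y + -157/3 = 0 ∩ |BD|² = 2888/9]
2. B_y = -5/3  [line 18·x + 19·y + -157/3 = 0 ∩ |BD|² = 2888/9]
   → B = (14/3, -5/3)
3. C_x = -5544/617  [E, B, C are collinear ∩ DC ⟂ EB]
4. C_y = 6065/617  [E, B, C are collinear ∩ DC ⟂ EB]
   → C = (-5544/617, 6065/617)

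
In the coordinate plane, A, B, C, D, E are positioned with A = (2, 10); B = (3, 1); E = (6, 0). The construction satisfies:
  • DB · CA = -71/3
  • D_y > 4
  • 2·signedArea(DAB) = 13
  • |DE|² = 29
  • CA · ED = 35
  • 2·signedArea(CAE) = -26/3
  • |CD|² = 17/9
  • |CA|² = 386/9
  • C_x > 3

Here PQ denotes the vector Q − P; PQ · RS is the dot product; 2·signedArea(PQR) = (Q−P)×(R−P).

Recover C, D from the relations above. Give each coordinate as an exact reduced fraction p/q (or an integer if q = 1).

1. C_x = 11/3  [line 10·x + 4·y + -154/3 = 0 ∩ |CA|² = 386/9]
2. C_y = 11/3  [line 10·x + 4·y + -154/3 = 0 ∩ |CA|² = 386/9]
   → C = (11/3, 11/3)
3. D_x = 4  [2·signedArea(DAB) = 13 ∩ DB · CA = -71/3]
4. D_y = 5  [2·signedArea(DAB) = 13 ∩ DB · CA = -71/3]
   → D = (4, 5)

C = (11/3, 11/3)
D = (4, 5)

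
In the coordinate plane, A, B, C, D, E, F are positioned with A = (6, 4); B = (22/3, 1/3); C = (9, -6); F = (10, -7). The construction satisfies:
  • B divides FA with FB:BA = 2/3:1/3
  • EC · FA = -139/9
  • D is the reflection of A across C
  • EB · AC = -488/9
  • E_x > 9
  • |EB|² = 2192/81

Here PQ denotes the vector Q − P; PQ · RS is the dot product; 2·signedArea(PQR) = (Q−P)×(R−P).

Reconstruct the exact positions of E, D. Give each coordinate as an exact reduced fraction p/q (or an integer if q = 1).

1. E_x = 82/9  [EB · AC = -488/9 ∩ EC · FA = -139/9]
2. E_y = -41/9  [EB · AC = -488/9 ∩ EC · FA = -139/9]
   → E = (82/9, -41/9)
3. D_x = 12  [D is the reflection of A across C]
4. D_y = -16  [D is the reflection of A across C]
   → D = (12, -16)

D = (12, -16)
E = (82/9, -41/9)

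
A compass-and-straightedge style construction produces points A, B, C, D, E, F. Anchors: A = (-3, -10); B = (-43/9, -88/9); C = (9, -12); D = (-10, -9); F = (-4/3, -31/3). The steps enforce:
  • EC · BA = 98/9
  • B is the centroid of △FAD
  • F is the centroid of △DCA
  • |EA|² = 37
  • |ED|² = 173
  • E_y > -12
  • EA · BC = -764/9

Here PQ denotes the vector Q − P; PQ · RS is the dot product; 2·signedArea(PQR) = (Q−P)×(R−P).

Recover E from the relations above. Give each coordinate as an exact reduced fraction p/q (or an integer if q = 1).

1. E_x = 3  [EC · BA = 98/9 ∩ EA · BC = -764/9]
2. E_y = -11  [EC · BA = 98/9 ∩ EA · BC = -764/9]
   → E = (3, -11)

E = (3, -11)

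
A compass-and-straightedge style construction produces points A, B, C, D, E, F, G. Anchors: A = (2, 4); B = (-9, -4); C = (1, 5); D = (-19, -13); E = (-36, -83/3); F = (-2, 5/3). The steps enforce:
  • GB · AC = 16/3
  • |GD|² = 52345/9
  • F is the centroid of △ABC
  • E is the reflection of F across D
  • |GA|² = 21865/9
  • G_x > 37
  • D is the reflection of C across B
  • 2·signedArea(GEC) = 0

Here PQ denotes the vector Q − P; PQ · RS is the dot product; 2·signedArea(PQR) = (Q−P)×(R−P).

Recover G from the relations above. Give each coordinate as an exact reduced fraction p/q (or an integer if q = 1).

1. G_x = 38  [2·signedArea(GEC) = 0 ∩ GB · AC = 16/3]
2. G_y = 113/3  [2·signedArea(GEC) = 0 ∩ GB · AC = 16/3]
   → G = (38, 113/3)

G = (38, 113/3)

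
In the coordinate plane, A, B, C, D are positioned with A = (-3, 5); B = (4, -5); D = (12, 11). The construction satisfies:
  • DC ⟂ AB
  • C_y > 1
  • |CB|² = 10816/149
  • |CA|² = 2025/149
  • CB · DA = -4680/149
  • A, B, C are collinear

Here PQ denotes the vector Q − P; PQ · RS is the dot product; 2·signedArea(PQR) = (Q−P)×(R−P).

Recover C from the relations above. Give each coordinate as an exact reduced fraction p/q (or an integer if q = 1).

1. C_x = -132/149  [A, B, C are collinear ∩ DC ⟂ AB]
2. C_y = 295/149  [A, B, C are collinear ∩ DC ⟂ AB]
   → C = (-132/149, 295/149)

C = (-132/149, 295/149)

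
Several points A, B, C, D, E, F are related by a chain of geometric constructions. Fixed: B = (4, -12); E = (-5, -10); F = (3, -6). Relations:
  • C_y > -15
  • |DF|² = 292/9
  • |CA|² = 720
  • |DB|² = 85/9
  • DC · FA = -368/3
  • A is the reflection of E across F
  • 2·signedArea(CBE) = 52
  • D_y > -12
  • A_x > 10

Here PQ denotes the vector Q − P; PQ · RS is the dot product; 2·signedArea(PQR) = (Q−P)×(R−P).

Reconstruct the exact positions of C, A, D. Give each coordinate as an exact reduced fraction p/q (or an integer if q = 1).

A = (11, -2)
C = (-13, -14)
D = (1, -34/3)

1. A_x = 11  [A is the reflection of E across F]
2. A_y = -2  [A is the reflection of E across F]
   → A = (11, -2)
3. C_x = -13  [line -2·x + -9·y + -152 = 0 ∩ |CA|² = 720]
4. C_y = -14  [line -2·x + -9·y + -152 = 0 ∩ |CA|² = 720]
   → C = (-13, -14)
5. D_x = 1  [line -8·x + -4·y + -112/3 = 0 ∩ |DB|² = 85/9]
6. D_y = -34/3  [line -8·x + -4·y + -112/3 = 0 ∩ |DB|² = 85/9]
   → D = (1, -34/3)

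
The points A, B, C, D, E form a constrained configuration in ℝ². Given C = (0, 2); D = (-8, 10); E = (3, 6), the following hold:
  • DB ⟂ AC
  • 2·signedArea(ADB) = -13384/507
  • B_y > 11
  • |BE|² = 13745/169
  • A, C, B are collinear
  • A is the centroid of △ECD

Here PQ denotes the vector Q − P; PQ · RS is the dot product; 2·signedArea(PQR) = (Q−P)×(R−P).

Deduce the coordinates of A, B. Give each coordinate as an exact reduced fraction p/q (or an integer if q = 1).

1. A_x = -5/3  [A is the centroid of △ECD]
2. A_y = 6  [A is the centroid of △ECD]
   → A = (-5/3, 6)
3. B_x = -680/169  [A, C, B are collinear ∩ DB ⟂ AC]
4. B_y = 1970/169  [A, C, B are collinear ∩ DB ⟂ AC]
   → B = (-680/169, 1970/169)

A = (-5/3, 6)
B = (-680/169, 1970/169)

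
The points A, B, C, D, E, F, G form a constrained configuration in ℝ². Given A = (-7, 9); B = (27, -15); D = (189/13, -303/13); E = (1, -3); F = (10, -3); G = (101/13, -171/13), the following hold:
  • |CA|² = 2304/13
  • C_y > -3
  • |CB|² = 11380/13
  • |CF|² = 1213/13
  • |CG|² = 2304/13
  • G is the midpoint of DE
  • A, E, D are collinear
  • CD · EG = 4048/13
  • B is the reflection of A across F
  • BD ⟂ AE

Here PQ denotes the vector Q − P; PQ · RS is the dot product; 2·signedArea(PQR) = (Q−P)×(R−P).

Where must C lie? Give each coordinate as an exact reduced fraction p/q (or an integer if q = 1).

C = (5/13, -27/13)

1. C_x = 5/13  [line -88/13·x + 132/13·y + 308/13 = 0 ∩ |CG|² = 2304/13]
2. C_y = -27/13  [line -88/13·x + 132/13·y + 308/13 = 0 ∩ |CG|² = 2304/13]
   → C = (5/13, -27/13)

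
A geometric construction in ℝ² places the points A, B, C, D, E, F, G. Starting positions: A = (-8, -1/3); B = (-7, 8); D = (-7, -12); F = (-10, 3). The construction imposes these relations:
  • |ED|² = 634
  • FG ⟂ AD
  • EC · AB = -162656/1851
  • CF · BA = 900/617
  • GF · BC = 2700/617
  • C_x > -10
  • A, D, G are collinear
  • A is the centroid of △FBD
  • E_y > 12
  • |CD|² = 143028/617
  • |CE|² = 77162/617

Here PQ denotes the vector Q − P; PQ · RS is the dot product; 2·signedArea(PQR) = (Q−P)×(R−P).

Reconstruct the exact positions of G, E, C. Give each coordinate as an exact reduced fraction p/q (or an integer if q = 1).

1. G_x = -5120/617  [A, D, G are collinear ∩ FG ⟂ AD]
2. G_y = 1941/617  [A, D, G are collinear ∩ FG ⟂ AD]
   → G = (-5120/617, 1941/617)
3. C_x = -5645/617  [CF · BA = 900/617 ∩ GF · BC = 2700/617]
4. C_y = 1896/617  [CF · BA = 900/617 ∩ GF · BC = 2700/617]
   → C = (-5645/617, 1896/617)
5. E_x = -4  [line -1·x + -25/3·y + 313/3 = 0 ∩ |ED|² = 634]
6. E_y = 13  [line -1·x + -25/3·y + 313/3 = 0 ∩ |ED|² = 634]
   → E = (-4, 13)

C = (-5645/617, 1896/617)
E = (-4, 13)
G = (-5120/617, 1941/617)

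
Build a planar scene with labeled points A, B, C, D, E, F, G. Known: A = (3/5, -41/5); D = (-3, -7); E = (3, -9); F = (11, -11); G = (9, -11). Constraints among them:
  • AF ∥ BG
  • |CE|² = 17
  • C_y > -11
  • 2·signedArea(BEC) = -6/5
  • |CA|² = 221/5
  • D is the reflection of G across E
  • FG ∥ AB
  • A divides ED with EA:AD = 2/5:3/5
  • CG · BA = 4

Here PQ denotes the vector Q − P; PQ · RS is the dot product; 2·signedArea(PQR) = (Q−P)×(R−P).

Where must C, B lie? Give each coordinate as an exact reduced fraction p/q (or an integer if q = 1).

B = (-7/5, -41/5)
C = (7, -10)

1. B_x = -7/5  [AF ∥ BG ∩ FG ∥ AB]
2. B_y = -41/5  [AF ∥ BG ∩ FG ∥ AB]
   → B = (-7/5, -41/5)
3. C_x = 7  [CG · BA = 4 ∩ 2·signedArea(BEC) = -6/5]
4. C_y = -10  [CG · BA = 4 ∩ 2·signedArea(BEC) = -6/5]
   → C = (7, -10)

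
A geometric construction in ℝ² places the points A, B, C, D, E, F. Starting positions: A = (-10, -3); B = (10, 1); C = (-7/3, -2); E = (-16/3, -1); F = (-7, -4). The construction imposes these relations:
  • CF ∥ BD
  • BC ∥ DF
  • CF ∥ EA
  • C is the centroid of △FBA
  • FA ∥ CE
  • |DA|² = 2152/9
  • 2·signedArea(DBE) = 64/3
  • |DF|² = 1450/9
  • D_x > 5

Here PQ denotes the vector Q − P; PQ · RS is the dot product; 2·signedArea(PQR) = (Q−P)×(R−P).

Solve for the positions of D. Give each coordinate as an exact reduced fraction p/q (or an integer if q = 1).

D = (16/3, -1)

1. D_x = 16/3  [BC ∥ DF ∩ CF ∥ BD]
2. D_y = -1  [BC ∥ DF ∩ CF ∥ BD]
   → D = (16/3, -1)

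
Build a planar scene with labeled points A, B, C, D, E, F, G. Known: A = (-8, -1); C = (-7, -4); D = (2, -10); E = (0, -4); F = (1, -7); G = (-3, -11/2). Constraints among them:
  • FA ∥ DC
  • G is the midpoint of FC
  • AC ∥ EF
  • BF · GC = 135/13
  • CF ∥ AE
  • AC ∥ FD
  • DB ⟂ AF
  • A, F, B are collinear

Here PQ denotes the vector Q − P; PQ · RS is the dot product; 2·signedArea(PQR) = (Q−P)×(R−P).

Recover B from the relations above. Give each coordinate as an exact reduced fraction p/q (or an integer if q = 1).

B = (40/13, -109/13)

1. B_x = 40/13  [A, F, B are collinear ∩ DB ⟂ AF]
2. B_y = -109/13  [A, F, B are collinear ∩ DB ⟂ AF]
   → B = (40/13, -109/13)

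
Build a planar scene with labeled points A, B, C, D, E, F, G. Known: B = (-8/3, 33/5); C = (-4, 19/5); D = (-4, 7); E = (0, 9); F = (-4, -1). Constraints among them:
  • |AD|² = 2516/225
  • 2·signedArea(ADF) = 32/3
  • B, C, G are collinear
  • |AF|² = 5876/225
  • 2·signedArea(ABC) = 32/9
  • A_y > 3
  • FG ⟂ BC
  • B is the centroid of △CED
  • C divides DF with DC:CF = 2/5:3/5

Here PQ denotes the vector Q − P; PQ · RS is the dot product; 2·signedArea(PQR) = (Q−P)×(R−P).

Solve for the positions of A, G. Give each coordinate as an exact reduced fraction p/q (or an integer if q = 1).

1. A_x = -8/3  [2·signedArea(ABC) = 32/9 ∩ 2·signedArea(ADF) = 32/3]
2. A_y = 59/15  [2·signedArea(ABC) = 32/9 ∩ 2·signedArea(ADF) = 32/3]
   → A = (-8/3, 59/15)
3. G_x = -3172/541  [B, C, G are collinear ∩ FG ⟂ BC]
4. G_y = -61/541  [B, C, G are collinear ∩ FG ⟂ BC]
   → G = (-3172/541, -61/541)

A = (-8/3, 59/15)
G = (-3172/541, -61/541)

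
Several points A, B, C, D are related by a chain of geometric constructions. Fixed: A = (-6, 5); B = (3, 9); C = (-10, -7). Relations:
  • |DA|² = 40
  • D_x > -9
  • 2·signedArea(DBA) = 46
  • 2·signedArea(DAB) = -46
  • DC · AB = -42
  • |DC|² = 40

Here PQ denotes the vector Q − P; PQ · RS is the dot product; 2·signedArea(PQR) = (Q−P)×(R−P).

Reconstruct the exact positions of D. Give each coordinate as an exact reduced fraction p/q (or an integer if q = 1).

D = (-8, -1)

1. D_x = -8  [2·signedArea(DAB) = -46 ∩ DC · AB = -42]
2. D_y = -1  [2·signedArea(DAB) = -46 ∩ DC · AB = -42]
   → D = (-8, -1)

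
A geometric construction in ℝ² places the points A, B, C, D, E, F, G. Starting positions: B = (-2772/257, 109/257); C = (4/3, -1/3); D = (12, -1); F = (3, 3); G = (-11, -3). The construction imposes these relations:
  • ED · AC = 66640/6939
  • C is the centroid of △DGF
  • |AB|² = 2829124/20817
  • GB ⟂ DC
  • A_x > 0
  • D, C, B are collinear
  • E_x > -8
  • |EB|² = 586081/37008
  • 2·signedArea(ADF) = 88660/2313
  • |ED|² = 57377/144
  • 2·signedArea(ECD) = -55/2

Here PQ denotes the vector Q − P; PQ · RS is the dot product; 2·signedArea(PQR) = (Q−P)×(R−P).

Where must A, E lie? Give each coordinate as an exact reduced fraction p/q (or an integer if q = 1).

A = (1964/2313, -701/2313)
E = (-95/12, -7/3)

1. A_x = 1964/2313  [line -4·x + -9·y + 1547/2313 = 0 ∩ |AB|² = 2829124/20817]
2. A_y = -701/2313  [line -4·x + -9·y + 1547/2313 = 0 ∩ |AB|² = 2829124/20817]
   → A = (1964/2313, -701/2313)
3. E_x = -95/12  [ED · AC = 66640/6939 ∩ 2·signedArea(ECD) = -55/2]
4. E_y = -7/3  [ED · AC = 66640/6939 ∩ 2·signedArea(ECD) = -55/2]
   → E = (-95/12, -7/3)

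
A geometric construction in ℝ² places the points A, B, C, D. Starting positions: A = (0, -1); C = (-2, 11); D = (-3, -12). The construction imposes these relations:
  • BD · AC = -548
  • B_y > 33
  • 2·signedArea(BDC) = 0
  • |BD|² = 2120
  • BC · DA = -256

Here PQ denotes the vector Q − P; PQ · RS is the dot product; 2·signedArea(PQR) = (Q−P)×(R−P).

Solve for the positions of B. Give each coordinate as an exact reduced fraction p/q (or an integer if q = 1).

B = (-1, 34)

1. B_x = -1  [2·signedArea(BDC) = 0 ∩ BD · AC = -548]
2. B_y = 34  [2·signedArea(BDC) = 0 ∩ BD · AC = -548]
   → B = (-1, 34)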